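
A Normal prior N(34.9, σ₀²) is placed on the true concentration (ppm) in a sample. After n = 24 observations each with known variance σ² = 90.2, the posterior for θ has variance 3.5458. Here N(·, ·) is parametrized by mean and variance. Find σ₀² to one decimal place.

σ₀² = 62.7

Posterior precision equals prior precision plus data precision: 1/σ_n² = 1/σ₀² + n/σ².
So 1/σ₀² = 1/3.5458 − 24/90.2 = 0.282024 − 0.266075 = 0.015949.
Hence σ₀² = 1/0.015949 ≈ 62.7.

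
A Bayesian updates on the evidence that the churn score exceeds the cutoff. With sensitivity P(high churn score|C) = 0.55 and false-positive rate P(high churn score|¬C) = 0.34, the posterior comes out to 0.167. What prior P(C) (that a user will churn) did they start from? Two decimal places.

Bayes' rule in odds form gives O(C|E) = O(C)·[P(E|C)/P(E|¬C)], hence O(C) = O(C|E)/LR.
Posterior odds = 0.167/(1−0.167) = 0.2005. LR = 0.55/0.34 = 1.6176.
Prior odds = 0.2005/1.6176 = 0.1239, so P(C) = 0.1239/(1+0.1239) ≈ 0.11.

P(C) = 0.11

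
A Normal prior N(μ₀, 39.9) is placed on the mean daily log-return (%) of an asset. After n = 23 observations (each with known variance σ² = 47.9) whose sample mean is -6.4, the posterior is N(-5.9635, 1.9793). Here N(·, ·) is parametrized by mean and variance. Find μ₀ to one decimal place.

With known observation variance, the Normal–Normal posterior has precision τ_n = τ₀ + n/σ² and mean μ_n = (τ₀μ₀ + (n/σ²)x̄)/τ_n.
Here τ₀ = 1/39.9 = 0.025063 and τ_data = 23/47.9 = 0.480167, so τ_n = 0.505230.
Rearranging for μ₀: μ₀ = (μ_n·τ_n − τ_data·x̄)/τ₀ = (-5.9635·0.505230 − 0.480167·-6.4) / 0.025063 = 0.060130/0.025063 ≈ 2.4.

μ₀ = 2.4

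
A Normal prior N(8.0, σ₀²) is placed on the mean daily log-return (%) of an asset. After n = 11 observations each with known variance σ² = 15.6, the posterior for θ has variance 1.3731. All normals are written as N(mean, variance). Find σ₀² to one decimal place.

Posterior precision equals prior precision plus data precision: 1/σ_n² = 1/σ₀² + n/σ².
So 1/σ₀² = 1/1.3731 − 11/15.6 = 0.728279 − 0.705128 = 0.023151.
Hence σ₀² = 1/0.023151 ≈ 43.2.

σ₀² = 43.2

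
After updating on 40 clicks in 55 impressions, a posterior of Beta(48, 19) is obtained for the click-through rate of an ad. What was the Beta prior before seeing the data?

Beta(8, 4)

A Beta(α, β) prior with s successes and f failures in binomial data gives a Beta(α+s, β+f) posterior.
So α = 48 − 40 = 8 and β = 19 − 15 = 4.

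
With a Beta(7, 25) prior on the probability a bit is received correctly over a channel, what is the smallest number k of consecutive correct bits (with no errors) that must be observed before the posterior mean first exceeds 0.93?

After k correct bits and 0 errors the posterior is Beta(7+k, 25), with mean (7+k)/(7+25+k).
Set (7+k)/(32+k) > 0.93 and solve: k > (0.93·32 − 7)/(1 − 0.93) = 325.143.
The smallest integer exceeding 325.143 is 326.

k = 326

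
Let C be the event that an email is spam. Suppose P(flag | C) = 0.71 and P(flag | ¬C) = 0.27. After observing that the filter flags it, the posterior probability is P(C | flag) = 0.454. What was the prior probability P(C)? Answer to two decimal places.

P(C) = 0.24

In odds form, posterior odds = prior odds × likelihood ratio, so prior odds = posterior odds ÷ LR.
Posterior odds = 0.454/(1−0.454) = 0.8315. LR = 0.71/0.27 = 2.6296.
Prior odds = 0.8315/2.6296 = 0.3162, so P(C) = 0.3162/(1+0.3162) ≈ 0.24.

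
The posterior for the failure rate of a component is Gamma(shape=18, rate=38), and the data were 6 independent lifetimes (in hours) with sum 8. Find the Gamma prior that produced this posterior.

Gamma–exponential conjugacy: posterior shape = α + n, posterior rate = β + Σtᵢ.
So α = 18 − 6 = 12 and β = 38 − 8 = 30.

Gamma(shape=12, rate=30)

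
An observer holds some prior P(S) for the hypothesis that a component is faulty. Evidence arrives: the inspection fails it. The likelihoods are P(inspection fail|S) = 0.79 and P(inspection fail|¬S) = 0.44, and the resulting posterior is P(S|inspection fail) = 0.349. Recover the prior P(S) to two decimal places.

P(S) = 0.23

Bayes' rule in odds form gives O(S|E) = O(S)·[P(E|S)/P(E|¬S)], hence O(S) = O(S|E)/LR.
Posterior odds = 0.349/(1−0.349) = 0.5361. LR = 0.79/0.44 = 1.7955.
Prior odds = 0.5361/1.7955 = 0.2986, so P(S) = 0.2986/(1+0.2986) ≈ 0.23.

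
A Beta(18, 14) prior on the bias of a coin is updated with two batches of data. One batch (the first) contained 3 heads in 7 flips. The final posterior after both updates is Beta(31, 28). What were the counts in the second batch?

Because Beta–binomial updating is additive in the counts, the combined data contributed (α_post−α_prior, β_post−β_prior) successes and failures.
Total across both batches: 31−18=13 heads, 28−14=14 tails.
Subtract the first batch: 13−3=10 heads and 14−4=10 tails.

10 heads and 10 tails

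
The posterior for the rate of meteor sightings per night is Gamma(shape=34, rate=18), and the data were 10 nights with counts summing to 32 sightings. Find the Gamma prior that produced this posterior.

A Gamma(α, β) prior (rate parametrization) on a Poisson rate with n observations summing to S gives posterior Gamma(α+S, β+n).
So α = 34 − 32 = 2 and β = 18 − 10 = 8.

Gamma(shape=2, rate=8)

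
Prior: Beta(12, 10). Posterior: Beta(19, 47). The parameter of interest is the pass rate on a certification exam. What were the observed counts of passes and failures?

7 passes and 37 failures

A Beta(a, b) prior with s successes and f failures in binomial data gives a Beta(a+s, b+f) posterior.
Match parameters: s=19−12=7, f=47−10=37.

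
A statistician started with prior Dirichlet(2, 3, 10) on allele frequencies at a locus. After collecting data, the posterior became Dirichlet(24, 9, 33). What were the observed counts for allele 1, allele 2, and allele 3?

counts (22, 6, 23)

For a Dirichlet(α) prior with multinomial counts c, the posterior is Dirichlet(α + c) componentwise.
Counts are posterior − prior componentwise: 24−2=22, 9−3=6, 33−10=23.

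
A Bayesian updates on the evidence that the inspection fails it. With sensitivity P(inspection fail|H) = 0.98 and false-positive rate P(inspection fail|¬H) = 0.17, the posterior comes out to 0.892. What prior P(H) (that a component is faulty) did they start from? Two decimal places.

In odds form, posterior odds = prior odds × likelihood ratio, so prior odds = posterior odds ÷ LR.
Posterior odds = 0.892/(1−0.892) = 8.2593. LR = 0.98/0.17 = 5.7647.
Prior odds = 8.2593/5.7647 = 1.4327, so P(H) = 1.4327/(1+1.4327) ≈ 0.59.

P(H) = 0.59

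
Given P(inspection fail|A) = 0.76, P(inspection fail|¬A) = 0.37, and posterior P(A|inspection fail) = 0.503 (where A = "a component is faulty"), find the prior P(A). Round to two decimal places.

In odds form, posterior odds = prior odds × likelihood ratio, so prior odds = posterior odds ÷ LR.
Posterior odds = 0.503/(1−0.503) = 1.0121. LR = 0.76/0.37 = 2.0541.
Prior odds = 1.0121/2.0541 = 0.4927, so P(A) = 0.4927/(1+0.4927) ≈ 0.33.

P(A) = 0.33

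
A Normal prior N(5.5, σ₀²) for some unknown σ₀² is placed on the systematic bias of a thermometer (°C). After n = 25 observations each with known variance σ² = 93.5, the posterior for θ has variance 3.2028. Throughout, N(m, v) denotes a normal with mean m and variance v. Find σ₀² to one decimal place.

For the Normal–Normal model with known σ², precisions add: τ_n = τ₀ + n/σ².
So 1/σ₀² = 1/3.2028 − 25/93.5 = 0.312227 − 0.267380 = 0.044847.
Hence σ₀² = 1/0.044847 ≈ 22.3.

σ₀² = 22.3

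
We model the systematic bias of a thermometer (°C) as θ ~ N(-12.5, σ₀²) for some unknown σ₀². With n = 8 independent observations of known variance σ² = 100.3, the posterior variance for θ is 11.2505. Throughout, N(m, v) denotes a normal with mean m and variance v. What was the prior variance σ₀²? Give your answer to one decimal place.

Posterior precision equals prior precision plus data precision: 1/σ_n² = 1/σ₀² + n/σ².
So 1/σ₀² = 1/11.2505 − 8/100.3 = 0.088885 − 0.079761 = 0.009124.
Hence σ₀² = 1/0.009124 ≈ 109.6.

σ₀² = 109.6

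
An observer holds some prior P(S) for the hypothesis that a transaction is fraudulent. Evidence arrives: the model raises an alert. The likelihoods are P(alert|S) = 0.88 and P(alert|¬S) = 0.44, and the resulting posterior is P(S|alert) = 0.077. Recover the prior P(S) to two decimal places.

P(S) = 0.04

In odds form, posterior odds = prior odds × likelihood ratio, so prior odds = posterior odds ÷ LR.
Posterior odds = 0.077/(1−0.077) = 0.0834. LR = 0.88/0.44 = 2.0000.
Prior odds = 0.0834/2.0000 = 0.0417, so P(S) = 0.0417/(1+0.0417) ≈ 0.04.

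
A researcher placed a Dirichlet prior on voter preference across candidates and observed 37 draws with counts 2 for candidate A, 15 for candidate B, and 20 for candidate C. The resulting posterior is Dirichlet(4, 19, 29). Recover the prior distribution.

For a Dirichlet(α) prior with multinomial counts c, the posterior is Dirichlet(α + c) componentwise.
Subtract each count from the matching posterior parameter: 4−2=2, 19−15=4, 29−20=9.

Dirichlet(2, 4, 9)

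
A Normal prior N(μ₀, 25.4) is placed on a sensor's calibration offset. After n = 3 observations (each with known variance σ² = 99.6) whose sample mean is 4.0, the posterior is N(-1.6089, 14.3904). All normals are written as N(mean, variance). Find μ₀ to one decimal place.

With known observation variance, the Normal–Normal posterior has precision τ_n = τ₀ + n/σ² and mean μ_n = (τ₀μ₀ + (n/σ²)x̄)/τ_n.
Here τ₀ = 1/25.4 = 0.039370 and τ_data = 3/99.6 = 0.030120, so τ_n = 0.069490.
Rearranging for μ₀: μ₀ = (μ_n·τ_n − τ_data·x̄)/τ₀ = (-1.6089·0.069490 − 0.030120·4.0) / 0.039370 = -0.232282/0.039370 ≈ -5.9.

μ₀ = -5.9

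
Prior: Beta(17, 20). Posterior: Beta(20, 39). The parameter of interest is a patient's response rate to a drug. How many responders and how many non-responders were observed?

3 responders and 19 non-responders

Beta is conjugate to the binomial likelihood: posterior = Beta(a+s, b+f).
Match parameters: s=20−17=3, f=39−20=19.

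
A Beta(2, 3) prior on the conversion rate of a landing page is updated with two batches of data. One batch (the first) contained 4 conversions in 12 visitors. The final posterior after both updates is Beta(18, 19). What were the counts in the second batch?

Because Beta–binomial updating is additive in the counts, the combined data contributed (α_post−α_prior, β_post−β_prior) successes and failures.
Total across both batches: 18−2=16 conversions, 19−3=16 bounces.
Subtract the first batch: 16−4=12 conversions and 16−8=8 bounces.

12 conversions and 8 bounces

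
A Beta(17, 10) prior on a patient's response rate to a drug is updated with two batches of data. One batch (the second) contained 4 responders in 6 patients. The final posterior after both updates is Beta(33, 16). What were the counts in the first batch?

Sequential conjugate updates are equivalent to a single update on the pooled data, so total successes = posterior α − prior α and total failures = posterior β − prior β.
Total across both batches: 33−17=16 responders, 16−10=6 non-responders.
Subtract the second batch: 16−4=12 responders and 6−2=4 non-responders.

12 responders and 4 non-responders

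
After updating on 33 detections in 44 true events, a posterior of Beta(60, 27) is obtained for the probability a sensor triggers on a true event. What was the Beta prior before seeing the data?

A Beta(α, β) prior with s successes and f failures in binomial data gives a Beta(α+s, β+f) posterior.
Subtract the data counts: 60−33=27, 27−11=16.

Beta(27, 16)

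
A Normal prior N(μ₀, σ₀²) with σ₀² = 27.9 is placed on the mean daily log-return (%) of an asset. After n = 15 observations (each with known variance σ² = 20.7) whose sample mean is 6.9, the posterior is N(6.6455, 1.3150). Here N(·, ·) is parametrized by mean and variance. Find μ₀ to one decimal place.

The posterior mean is a precision-weighted average: μ_n = (τ₀μ₀ + τ_data·x̄)/(τ₀+τ_data), with τ₀=1/σ₀² and τ_data=n/σ².
Here τ₀ = 1/27.9 = 0.035842 and τ_data = 15/20.7 = 0.724638, so τ_n = 0.760480.
Rearranging for μ₀: μ₀ = (μ_n·τ_n − τ_data·x̄)/τ₀ = (6.6455·0.760480 − 0.724638·6.9) / 0.035842 = 0.053768/0.035842 ≈ 1.5.

μ₀ = 1.5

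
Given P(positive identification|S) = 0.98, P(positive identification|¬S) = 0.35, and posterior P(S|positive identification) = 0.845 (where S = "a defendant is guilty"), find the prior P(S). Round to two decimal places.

In odds form, posterior odds = prior odds × likelihood ratio, so prior odds = posterior odds ÷ LR.
Posterior odds = 0.845/(1−0.845) = 5.4516. LR = 0.98/0.35 = 2.8000.
Prior odds = 5.4516/2.8000 = 1.9470, so P(S) = 1.9470/(1+1.9470) ≈ 0.66.

P(S) = 0.66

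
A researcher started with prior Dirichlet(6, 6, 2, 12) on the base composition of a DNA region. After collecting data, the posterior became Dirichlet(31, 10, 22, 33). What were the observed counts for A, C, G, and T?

counts (25, 4, 20, 21)

For a Dirichlet(α) prior with multinomial counts c, the posterior is Dirichlet(α + c) componentwise.
Counts are posterior − prior componentwise: 31−6=25, 10−6=4, 22−2=20, 33−12=21.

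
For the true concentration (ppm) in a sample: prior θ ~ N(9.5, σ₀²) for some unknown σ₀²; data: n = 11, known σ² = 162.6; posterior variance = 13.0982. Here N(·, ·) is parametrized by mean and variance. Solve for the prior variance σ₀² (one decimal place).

σ₀² = 115.0

For the Normal–Normal model with known σ², precisions add: τ_n = τ₀ + n/σ².
So 1/σ₀² = 1/13.0982 − 11/162.6 = 0.076346 − 0.067651 = 0.008695.
Hence σ₀² = 1/0.008695 ≈ 115.0.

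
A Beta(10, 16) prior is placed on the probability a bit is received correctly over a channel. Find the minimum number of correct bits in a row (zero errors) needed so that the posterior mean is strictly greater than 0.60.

k = 15

After k correct bits and 0 errors the posterior is Beta(10+k, 16), with mean (10+k)/(10+16+k).
Set (10+k)/(26+k) > 0.60 and solve: k > (0.60·26 − 10)/(1 − 0.60) = 14.000.
The smallest integer exceeding 14.000 is 15, and checking k=15: (25)/(41) = 0.6098 > 0.60.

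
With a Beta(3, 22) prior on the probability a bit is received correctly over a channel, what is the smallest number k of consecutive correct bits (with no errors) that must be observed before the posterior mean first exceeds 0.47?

k = 17

After k correct bits and 0 errors the posterior is Beta(3+k, 22), with mean (3+k)/(3+22+k).
Set (3+k)/(25+k) > 0.47 and solve: k > (0.47·25 − 3)/(1 − 0.47) = 16.509.
The smallest integer exceeding 16.509 is 17, and checking k=17: (20)/(42) = 0.4762 > 0.47.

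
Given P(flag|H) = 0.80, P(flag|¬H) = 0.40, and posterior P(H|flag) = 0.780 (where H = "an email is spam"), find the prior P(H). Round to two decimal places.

In odds form, posterior odds = prior odds × likelihood ratio, so prior odds = posterior odds ÷ LR.
Posterior odds = 0.780/(1−0.780) = 3.5455. LR = 0.80/0.40 = 2.0000.
Prior odds = 3.5455/2.0000 = 1.7728, so P(H) = 1.7728/(1+1.7728) ≈ 0.64.

P(H) = 0.64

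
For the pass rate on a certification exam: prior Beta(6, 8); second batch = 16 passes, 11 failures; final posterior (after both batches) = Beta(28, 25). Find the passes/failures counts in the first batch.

Because Beta–binomial updating is additive in the counts, the combined data contributed (α_post−α_prior, β_post−β_prior) successes and failures.
Total across both batches: 28−6=22 passes, 25−8=17 failures.
Subtract the second batch: 22−16=6 passes and 17−11=6 failures.

6 passes and 6 failures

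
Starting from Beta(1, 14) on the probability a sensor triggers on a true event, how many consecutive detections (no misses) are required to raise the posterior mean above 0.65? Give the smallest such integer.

k = 26

After k detections and 0 misses the posterior is Beta(1+k, 14), with mean (1+k)/(1+14+k).
Set (1+k)/(15+k) > 0.65 and solve: k > (0.65·15 − 1)/(1 − 0.65) = 25.000.
The smallest integer exceeding 25.000 is 26, and checking k=26: (27)/(41) = 0.6585 > 0.65.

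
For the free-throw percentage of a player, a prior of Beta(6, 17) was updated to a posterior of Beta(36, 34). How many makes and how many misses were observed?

30 makes and 17 misses

Beta is conjugate to the binomial likelihood: posterior = Beta(a+s, b+f).
Match parameters: s=36−6=30, f=34−17=17.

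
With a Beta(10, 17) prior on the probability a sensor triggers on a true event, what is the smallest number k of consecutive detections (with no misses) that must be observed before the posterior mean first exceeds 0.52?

k = 9

After k detections and 0 misses the posterior is Beta(10+k, 17), with mean (10+k)/(10+17+k).
Set (10+k)/(27+k) > 0.52 and solve: k > (0.52·27 − 10)/(1 − 0.52) = 8.417.
The smallest integer exceeding 8.417 is 9, and checking k=9: (19)/(36) = 0.5278 > 0.52.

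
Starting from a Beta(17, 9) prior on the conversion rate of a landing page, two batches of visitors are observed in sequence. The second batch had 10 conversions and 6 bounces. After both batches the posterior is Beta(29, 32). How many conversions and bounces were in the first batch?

2 conversions and 17 bounces

Sequential conjugate updates are equivalent to a single update on the pooled data, so total successes = posterior α − prior α and total failures = posterior β − prior β.
Total across both batches: 29−17=12 conversions, 32−9=23 bounces.
Subtract the second batch: 12−10=2 conversions and 23−6=17 bounces.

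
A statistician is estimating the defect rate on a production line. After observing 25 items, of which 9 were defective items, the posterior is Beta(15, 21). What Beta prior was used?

Beta(6, 5)

Under Beta–binomial conjugacy the posterior parameters are (α+s, β+f).
Subtract the data counts: 15−9=6, 21−16=5.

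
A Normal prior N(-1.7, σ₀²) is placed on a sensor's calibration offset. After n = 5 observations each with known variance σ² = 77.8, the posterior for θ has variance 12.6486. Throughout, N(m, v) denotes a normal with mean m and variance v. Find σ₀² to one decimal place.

σ₀² = 67.6

For the Normal–Normal model with known σ², precisions add: τ_n = τ₀ + n/σ².
So 1/σ₀² = 1/12.6486 − 5/77.8 = 0.079060 − 0.064267 = 0.014793.
Hence σ₀² = 1/0.014793 ≈ 67.6.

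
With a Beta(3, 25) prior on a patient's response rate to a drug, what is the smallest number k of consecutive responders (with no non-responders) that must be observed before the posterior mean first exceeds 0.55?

k = 28

After k responders and 0 non-responders the posterior is Beta(3+k, 25), with mean (3+k)/(3+25+k).
Set (3+k)/(28+k) > 0.55 and solve: k > (0.55·28 − 3)/(1 − 0.55) = 27.556.
The smallest integer exceeding 27.556 is 28, and checking k=28: (31)/(56) = 0.5536 > 0.55.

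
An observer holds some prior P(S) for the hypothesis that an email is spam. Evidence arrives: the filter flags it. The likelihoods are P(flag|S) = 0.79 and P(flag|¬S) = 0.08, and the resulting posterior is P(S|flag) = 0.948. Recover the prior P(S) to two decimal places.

P(S) = 0.65

Bayes' rule in odds form gives O(S|E) = O(S)·[P(E|S)/P(E|¬S)], hence O(S) = O(S|E)/LR.
Posterior odds = 0.948/(1−0.948) = 18.2308. LR = 0.79/0.08 = 9.8750.
Prior odds = 18.2308/9.8750 = 1.8462, so P(S) = 1.8462/(1+1.8462) ≈ 0.65.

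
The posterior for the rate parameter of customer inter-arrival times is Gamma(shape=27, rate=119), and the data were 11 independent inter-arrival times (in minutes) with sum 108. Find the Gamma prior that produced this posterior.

Gamma(shape=16, rate=11)

Gamma–exponential conjugacy: posterior shape = α + n, posterior rate = β + Σtᵢ.
So α = 27 − 11 = 16 and β = 119 − 108 = 11.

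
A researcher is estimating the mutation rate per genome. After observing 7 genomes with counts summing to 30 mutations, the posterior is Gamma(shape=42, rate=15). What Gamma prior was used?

Gamma(shape=12, rate=8)

A Gamma(α, β) prior (rate parametrization) on a Poisson rate with n observations summing to S gives posterior Gamma(α+S, β+n).
So α = 42 − 30 = 12 and β = 15 − 7 = 8.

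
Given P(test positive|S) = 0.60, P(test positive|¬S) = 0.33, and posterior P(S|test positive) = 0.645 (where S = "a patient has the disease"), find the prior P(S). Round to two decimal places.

P(S) = 0.50

In odds form, posterior odds = prior odds × likelihood ratio, so prior odds = posterior odds ÷ LR.
Posterior odds = 0.645/(1−0.645) = 1.8169. LR = 0.60/0.33 = 1.8182.
Prior odds = 1.8169/1.8182 = 0.9993, so P(S) = 0.9993/(1+0.9993) ≈ 0.50.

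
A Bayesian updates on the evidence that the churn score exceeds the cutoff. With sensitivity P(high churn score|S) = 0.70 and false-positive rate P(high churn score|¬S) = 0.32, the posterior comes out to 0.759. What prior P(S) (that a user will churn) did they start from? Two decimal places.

In odds form, posterior odds = prior odds × likelihood ratio, so prior odds = posterior odds ÷ LR.
Posterior odds = 0.759/(1−0.759) = 3.1494. LR = 0.70/0.32 = 2.1875.
Prior odds = 3.1494/2.1875 = 1.4397, so P(S) = 1.4397/(1+1.4397) ≈ 0.59.

P(S) = 0.59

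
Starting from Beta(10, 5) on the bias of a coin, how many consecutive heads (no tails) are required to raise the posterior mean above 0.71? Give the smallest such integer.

After k heads and 0 tails the posterior is Beta(10+k, 5), with mean (10+k)/(10+5+k).
Set (10+k)/(15+k) > 0.71 and solve: k > (0.71·15 − 10)/(1 − 0.71) = 2.241.
The smallest integer exceeding 2.241 is 3, and checking k=3: (13)/(18) = 0.7222 > 0.71.

k = 3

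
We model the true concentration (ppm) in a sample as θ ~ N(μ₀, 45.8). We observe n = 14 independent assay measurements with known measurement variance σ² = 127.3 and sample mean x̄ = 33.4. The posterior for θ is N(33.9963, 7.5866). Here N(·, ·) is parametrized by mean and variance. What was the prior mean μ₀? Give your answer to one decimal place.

With known observation variance, the Normal–Normal posterior has precision τ_n = τ₀ + n/σ² and mean μ_n = (τ₀μ₀ + (n/σ²)x̄)/τ_n.
Here τ₀ = 1/45.8 = 0.021834 and τ_data = 14/127.3 = 0.109976, so τ_n = 0.131810.
Rearranging for μ₀: μ₀ = (μ_n·τ_n − τ_data·x̄)/τ₀ = (33.9963·0.131810 − 0.109976·33.4) / 0.021834 = 0.807854/0.021834 ≈ 37.0.

μ₀ = 37.0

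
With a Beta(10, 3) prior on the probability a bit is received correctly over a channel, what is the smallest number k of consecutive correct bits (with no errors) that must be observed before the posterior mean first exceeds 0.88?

After k correct bits and 0 errors the posterior is Beta(10+k, 3), with mean (10+k)/(10+3+k).
Set (10+k)/(13+k) > 0.88 and solve: k > (0.88·13 − 10)/(1 − 0.88) = 12.000.
The smallest integer exceeding 12.000 is 13, and checking k=13: (23)/(26) = 0.8846 > 0.88.

k = 13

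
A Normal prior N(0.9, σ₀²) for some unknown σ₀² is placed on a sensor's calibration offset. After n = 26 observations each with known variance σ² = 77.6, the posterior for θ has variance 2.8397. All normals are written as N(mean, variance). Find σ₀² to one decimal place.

σ₀² = 58.5

For the Normal–Normal model with known σ², precisions add: τ_n = τ₀ + n/σ².
So 1/σ₀² = 1/2.8397 − 26/77.6 = 0.352150 − 0.335052 = 0.017098.
Hence σ₀² = 1/0.017098 ≈ 58.5.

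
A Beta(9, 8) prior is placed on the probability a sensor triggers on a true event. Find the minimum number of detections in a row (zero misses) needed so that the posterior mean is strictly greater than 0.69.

After k detections and 0 misses the posterior is Beta(9+k, 8), with mean (9+k)/(9+8+k).
Set (9+k)/(17+k) > 0.69 and solve: k > (0.69·17 − 9)/(1 − 0.69) = 8.806.
The smallest integer exceeding 8.806 is 9.

k = 9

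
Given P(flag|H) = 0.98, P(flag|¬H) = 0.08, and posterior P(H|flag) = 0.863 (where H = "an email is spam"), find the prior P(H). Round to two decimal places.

P(H) = 0.34

Bayes' rule in odds form gives O(H|E) = O(H)·[P(E|H)/P(E|¬H)], hence O(H) = O(H|E)/LR.
Posterior odds = 0.863/(1−0.863) = 6.2993. LR = 0.98/0.08 = 12.2500.
Prior odds = 6.2993/12.2500 = 0.5142, so P(H) = 0.5142/(1+0.5142) ≈ 0.34.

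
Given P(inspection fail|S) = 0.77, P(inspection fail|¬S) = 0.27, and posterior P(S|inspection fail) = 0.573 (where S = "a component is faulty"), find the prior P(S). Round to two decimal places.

P(S) = 0.32

Bayes' rule in odds form gives O(S|E) = O(S)·[P(E|S)/P(E|¬S)], hence O(S) = O(S|E)/LR.
Posterior odds = 0.573/(1−0.573) = 1.3419. LR = 0.77/0.27 = 2.8519.
Prior odds = 1.3419/2.8519 = 0.4705, so P(S) = 0.4705/(1+0.4705) ≈ 0.32.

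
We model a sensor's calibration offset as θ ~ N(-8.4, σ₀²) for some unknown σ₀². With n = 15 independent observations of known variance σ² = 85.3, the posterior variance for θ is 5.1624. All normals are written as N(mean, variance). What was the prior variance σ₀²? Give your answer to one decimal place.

σ₀² = 56.0

Posterior precision equals prior precision plus data precision: 1/σ_n² = 1/σ₀² + n/σ².
So 1/σ₀² = 1/5.1624 − 15/85.3 = 0.193708 − 0.175850 = 0.017858.
Hence σ₀² = 1/0.017858 ≈ 56.0.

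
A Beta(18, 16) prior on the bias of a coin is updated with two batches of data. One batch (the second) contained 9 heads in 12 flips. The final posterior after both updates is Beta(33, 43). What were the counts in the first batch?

6 heads and 24 tails

Because Beta–binomial updating is additive in the counts, the combined data contributed (α_post−α_prior, β_post−β_prior) successes and failures.
Total across both batches: 33−18=15 heads, 43−16=27 tails.
Subtract the second batch: 15−9=6 heads and 27−3=24 tails.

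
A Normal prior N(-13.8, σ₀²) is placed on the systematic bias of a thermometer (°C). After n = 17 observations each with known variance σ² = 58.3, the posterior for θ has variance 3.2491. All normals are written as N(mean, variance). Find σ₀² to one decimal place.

Posterior precision equals prior precision plus data precision: 1/σ_n² = 1/σ₀² + n/σ².
So 1/σ₀² = 1/3.2491 − 17/58.3 = 0.307778 − 0.291595 = 0.016183.
Hence σ₀² = 1/0.016183 ≈ 61.8.

σ₀² = 61.8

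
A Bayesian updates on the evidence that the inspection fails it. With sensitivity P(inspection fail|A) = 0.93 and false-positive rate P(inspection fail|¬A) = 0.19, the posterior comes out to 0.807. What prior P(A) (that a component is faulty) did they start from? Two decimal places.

Bayes' rule in odds form gives O(A|E) = O(A)·[P(E|A)/P(E|¬A)], hence O(A) = O(A|E)/LR.
Posterior odds = 0.807/(1−0.807) = 4.1813. LR = 0.93/0.19 = 4.8947.
Prior odds = 4.1813/4.8947 = 0.8543, so P(A) = 0.8543/(1+0.8543) ≈ 0.46.

P(A) = 0.46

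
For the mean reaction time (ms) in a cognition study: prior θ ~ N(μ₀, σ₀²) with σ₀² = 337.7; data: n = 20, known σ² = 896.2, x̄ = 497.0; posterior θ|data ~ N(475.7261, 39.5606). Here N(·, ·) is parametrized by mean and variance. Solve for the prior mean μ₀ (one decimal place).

μ₀ = 315.4

The posterior mean is a precision-weighted average: μ_n = (τ₀μ₀ + τ_data·x̄)/(τ₀+τ_data), with τ₀=1/σ₀² and τ_data=n/σ².
Here τ₀ = 1/337.7 = 0.002961 and τ_data = 20/896.2 = 0.022316, so τ_n = 0.025277.
Rearranging for μ₀: μ₀ = (μ_n·τ_n − τ_data·x̄)/τ₀ = (475.7261·0.025277 − 0.022316·497.0) / 0.002961 = 0.933877/0.002961 ≈ 315.4.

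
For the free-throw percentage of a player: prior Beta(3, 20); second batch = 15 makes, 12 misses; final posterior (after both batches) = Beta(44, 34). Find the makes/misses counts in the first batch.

26 makes and 2 misses

Because Beta–binomial updating is additive in the counts, the combined data contributed (α_post−α_prior, β_post−β_prior) successes and failures.
Total across both batches: 44−3=41 makes, 34−20=14 misses.
Subtract the second batch: 41−15=26 makes and 14−12=2 misses.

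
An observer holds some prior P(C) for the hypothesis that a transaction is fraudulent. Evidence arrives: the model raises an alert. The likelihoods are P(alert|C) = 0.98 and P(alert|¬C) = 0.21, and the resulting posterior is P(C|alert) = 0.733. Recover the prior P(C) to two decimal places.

P(C) = 0.37

In odds form, posterior odds = prior odds × likelihood ratio, so prior odds = posterior odds ÷ LR.
Posterior odds = 0.733/(1−0.733) = 2.7453. LR = 0.98/0.21 = 4.6667.
Prior odds = 2.7453/4.6667 = 0.5883, so P(C) = 0.5883/(1+0.5883) ≈ 0.37.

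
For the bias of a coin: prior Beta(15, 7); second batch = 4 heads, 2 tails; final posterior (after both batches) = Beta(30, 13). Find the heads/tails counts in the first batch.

Because Beta–binomial updating is additive in the counts, the combined data contributed (α_post−α_prior, β_post−β_prior) successes and failures.
Total across both batches: 30−15=15 heads, 13−7=6 tails.
Subtract the second batch: 15−4=11 heads and 6−2=4 tails.

11 heads and 4 tails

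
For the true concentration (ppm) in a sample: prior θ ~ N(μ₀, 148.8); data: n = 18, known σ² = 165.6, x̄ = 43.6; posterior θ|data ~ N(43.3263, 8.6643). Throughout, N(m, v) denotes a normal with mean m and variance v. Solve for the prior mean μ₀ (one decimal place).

With known observation variance, the Normal–Normal posterior has precision τ_n = τ₀ + n/σ² and mean μ_n = (τ₀μ₀ + (n/σ²)x̄)/τ_n.
Here τ₀ = 1/148.8 = 0.006720 and τ_data = 18/165.6 = 0.108696, so τ_n = 0.115416.
Rearranging for μ₀: μ₀ = (μ_n·τ_n − τ_data·x̄)/τ₀ = (43.3263·0.115416 − 0.108696·43.6) / 0.006720 = 0.261403/0.006720 ≈ 38.9.

μ₀ = 38.9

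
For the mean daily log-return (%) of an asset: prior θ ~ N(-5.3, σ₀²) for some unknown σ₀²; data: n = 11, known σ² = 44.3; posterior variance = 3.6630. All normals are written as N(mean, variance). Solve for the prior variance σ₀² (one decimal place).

For the Normal–Normal model with known σ², precisions add: τ_n = τ₀ + n/σ².
So 1/σ₀² = 1/3.6630 − 11/44.3 = 0.273000 − 0.248307 = 0.024693.
Hence σ₀² = 1/0.024693 ≈ 40.5.

σ₀² = 40.5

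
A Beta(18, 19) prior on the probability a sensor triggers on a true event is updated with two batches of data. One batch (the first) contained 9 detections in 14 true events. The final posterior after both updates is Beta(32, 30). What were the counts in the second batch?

Because Beta–binomial updating is additive in the counts, the combined data contributed (α_post−α_prior, β_post−β_prior) successes and failures.
Total across both batches: 32−18=14 detections, 30−19=11 misses.
Subtract the first batch: 14−9=5 detections and 11−5=6 misses.

5 detections and 6 misses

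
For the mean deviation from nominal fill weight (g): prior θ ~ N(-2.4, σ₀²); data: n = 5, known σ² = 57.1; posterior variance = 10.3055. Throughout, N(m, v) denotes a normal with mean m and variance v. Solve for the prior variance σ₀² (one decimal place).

σ₀² = 105.6

Posterior precision equals prior precision plus data precision: 1/σ_n² = 1/σ₀² + n/σ².
So 1/σ₀² = 1/10.3055 − 5/57.1 = 0.097036 − 0.087566 = 0.009470.
Hence σ₀² = 1/0.009470 ≈ 105.6.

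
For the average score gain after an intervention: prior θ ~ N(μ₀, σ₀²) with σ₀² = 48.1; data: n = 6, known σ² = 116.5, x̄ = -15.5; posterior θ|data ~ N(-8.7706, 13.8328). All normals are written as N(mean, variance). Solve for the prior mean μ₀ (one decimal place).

μ₀ = 7.9

The posterior mean is a precision-weighted average: μ_n = (τ₀μ₀ + τ_data·x̄)/(τ₀+τ_data), with τ₀=1/σ₀² and τ_data=n/σ².
Here τ₀ = 1/48.1 = 0.020790 and τ_data = 6/116.5 = 0.051502, so τ_n = 0.072292.
Rearranging for μ₀: μ₀ = (μ_n·τ_n − τ_data·x̄)/τ₀ = (-8.7706·0.072292 − 0.051502·-15.5) / 0.020790 = 0.164237/0.020790 ≈ 7.9.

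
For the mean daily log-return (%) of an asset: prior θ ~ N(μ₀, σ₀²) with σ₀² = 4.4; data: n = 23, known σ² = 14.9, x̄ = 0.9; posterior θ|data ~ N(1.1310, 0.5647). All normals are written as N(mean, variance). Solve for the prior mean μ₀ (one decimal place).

μ₀ = 2.7

With known observation variance, the Normal–Normal posterior has precision τ_n = τ₀ + n/σ² and mean μ_n = (τ₀μ₀ + (n/σ²)x̄)/τ_n.
Here τ₀ = 1/4.4 = 0.227273 and τ_data = 23/14.9 = 1.543624, so τ_n = 1.770897.
Rearranging for μ₀: μ₀ = (μ_n·τ_n − τ_data·x̄)/τ₀ = (1.1310·1.770897 − 1.543624·0.9) / 0.227273 = 0.613623/0.227273 ≈ 2.7.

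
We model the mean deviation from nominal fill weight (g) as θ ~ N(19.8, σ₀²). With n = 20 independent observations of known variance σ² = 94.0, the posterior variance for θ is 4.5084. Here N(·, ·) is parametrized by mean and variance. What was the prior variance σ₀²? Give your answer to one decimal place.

Posterior precision equals prior precision plus data precision: 1/σ_n² = 1/σ₀² + n/σ².
So 1/σ₀² = 1/4.5084 − 20/94.0 = 0.221808 − 0.212766 = 0.009042.
Hence σ₀² = 1/0.009042 ≈ 110.6.

σ₀² = 110.6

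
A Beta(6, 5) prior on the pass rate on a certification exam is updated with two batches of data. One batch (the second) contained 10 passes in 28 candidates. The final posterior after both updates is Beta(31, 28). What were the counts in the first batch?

15 passes and 5 failures

Sequential conjugate updates are equivalent to a single update on the pooled data, so total successes = posterior α − prior α and total failures = posterior β − prior β.
Total across both batches: 31−6=25 passes, 28−5=23 failures.
Subtract the second batch: 25−10=15 passes and 23−18=5 failures.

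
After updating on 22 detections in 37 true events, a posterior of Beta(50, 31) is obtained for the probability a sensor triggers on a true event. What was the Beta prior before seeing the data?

Beta is conjugate to the binomial likelihood: posterior = Beta(a+s, b+f).
Subtract the data counts: 50−22=28, 31−15=16.

Beta(28, 16)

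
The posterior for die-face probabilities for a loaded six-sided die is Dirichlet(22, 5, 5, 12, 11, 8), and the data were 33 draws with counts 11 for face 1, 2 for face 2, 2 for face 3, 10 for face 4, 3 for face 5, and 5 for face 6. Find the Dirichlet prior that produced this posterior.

For a Dirichlet(α) prior with multinomial counts c, the posterior is Dirichlet(α + c) componentwise.
Subtract each count from the matching posterior parameter: 22−11=11, 5−2=3, 5−2=3, 12−10=2, 11−3=8, 8−5=3.

Dirichlet(11, 3, 3, 2, 8, 3)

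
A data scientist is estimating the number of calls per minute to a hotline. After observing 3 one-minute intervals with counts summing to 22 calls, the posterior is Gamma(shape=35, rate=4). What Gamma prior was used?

A Gamma(α, β) prior (rate parametrization) on a Poisson rate with n observations summing to S gives posterior Gamma(α+S, β+n).
So α = 35 − 22 = 13 and β = 4 − 3 = 1.

Gamma(shape=13, rate=1)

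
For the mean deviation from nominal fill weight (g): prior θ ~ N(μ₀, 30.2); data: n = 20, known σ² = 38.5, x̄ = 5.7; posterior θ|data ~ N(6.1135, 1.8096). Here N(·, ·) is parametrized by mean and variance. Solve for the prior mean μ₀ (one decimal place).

With known observation variance, the Normal–Normal posterior has precision τ_n = τ₀ + n/σ² and mean μ_n = (τ₀μ₀ + (n/σ²)x̄)/τ_n.
Here τ₀ = 1/30.2 = 0.033113 and τ_data = 20/38.5 = 0.519481, so τ_n = 0.552594.
Rearranging for μ₀: μ₀ = (μ_n·τ_n − τ_data·x̄)/τ₀ = (6.1135·0.552594 − 0.519481·5.7) / 0.033113 = 0.417242/0.033113 ≈ 12.6.

μ₀ = 12.6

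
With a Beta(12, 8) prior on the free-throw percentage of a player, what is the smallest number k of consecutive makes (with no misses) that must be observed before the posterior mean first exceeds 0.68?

k = 6

After k makes and 0 misses the posterior is Beta(12+k, 8), with mean (12+k)/(12+8+k).
Set (12+k)/(20+k) > 0.68 and solve: k > (0.68·20 − 12)/(1 − 0.68) = 5.000.
The smallest integer exceeding 5.000 is 6, and checking k=6: (18)/(26) = 0.6923 > 0.68.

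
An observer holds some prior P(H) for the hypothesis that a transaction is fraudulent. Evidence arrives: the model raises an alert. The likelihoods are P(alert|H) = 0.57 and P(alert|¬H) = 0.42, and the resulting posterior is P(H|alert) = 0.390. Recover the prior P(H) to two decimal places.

Bayes' rule in odds form gives O(H|E) = O(H)·[P(E|H)/P(E|¬H)], hence O(H) = O(H|E)/LR.
Posterior odds = 0.390/(1−0.390) = 0.6393. LR = 0.57/0.42 = 1.3571.
Prior odds = 0.6393/1.3571 = 0.4711, so P(H) = 0.4711/(1+0.4711) ≈ 0.32.

P(H) = 0.32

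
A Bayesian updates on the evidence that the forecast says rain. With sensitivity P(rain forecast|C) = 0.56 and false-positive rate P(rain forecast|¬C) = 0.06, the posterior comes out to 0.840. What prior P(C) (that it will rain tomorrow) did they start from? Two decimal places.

P(C) = 0.36

In odds form, posterior odds = prior odds × likelihood ratio, so prior odds = posterior odds ÷ LR.
Posterior odds = 0.840/(1−0.840) = 5.2500. LR = 0.56/0.06 = 9.3333.
Prior odds = 5.2500/9.3333 = 0.5625, so P(C) = 0.5625/(1+0.5625) ≈ 0.36.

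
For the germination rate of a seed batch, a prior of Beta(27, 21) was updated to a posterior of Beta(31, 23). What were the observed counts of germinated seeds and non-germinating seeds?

Under Beta–binomial conjugacy the posterior parameters are (α+s, β+f).
So s = 31 − 27 = 4 and f = 23 − 21 = 2.

4 germinated seeds and 2 non-germinating seeds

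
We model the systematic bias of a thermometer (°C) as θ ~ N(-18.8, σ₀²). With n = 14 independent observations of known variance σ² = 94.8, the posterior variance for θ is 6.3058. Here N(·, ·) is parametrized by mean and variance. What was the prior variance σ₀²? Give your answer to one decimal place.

For the Normal–Normal model with known σ², precisions add: τ_n = τ₀ + n/σ².
So 1/σ₀² = 1/6.3058 − 14/94.8 = 0.158584 − 0.147679 = 0.010905.
Hence σ₀² = 1/0.010905 ≈ 91.7.

σ₀² = 91.7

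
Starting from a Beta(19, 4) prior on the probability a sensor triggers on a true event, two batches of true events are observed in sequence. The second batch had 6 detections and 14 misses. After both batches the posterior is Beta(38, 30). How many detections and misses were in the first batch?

Because Beta–binomial updating is additive in the counts, the combined data contributed (α_post−α_prior, β_post−β_prior) successes and failures.
Total across both batches: 38−19=19 detections, 30−4=26 misses.
Subtract the second batch: 19−6=13 detections and 26−14=12 misses.

13 detections and 12 misses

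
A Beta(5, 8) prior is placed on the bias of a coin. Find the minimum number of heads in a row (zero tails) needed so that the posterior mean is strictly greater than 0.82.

After k heads and 0 tails the posterior is Beta(5+k, 8), with mean (5+k)/(5+8+k).
Set (5+k)/(13+k) > 0.82 and solve: k > (0.82·13 − 5)/(1 − 0.82) = 31.444.
The smallest integer exceeding 31.444 is 32.

k = 32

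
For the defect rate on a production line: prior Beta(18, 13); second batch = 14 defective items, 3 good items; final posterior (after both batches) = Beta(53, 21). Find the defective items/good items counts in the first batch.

Because Beta–binomial updating is additive in the counts, the combined data contributed (α_post−α_prior, β_post−β_prior) successes and failures.
Total across both batches: 53−18=35 defective items, 21−13=8 good items.
Subtract the second batch: 35−14=21 defective items and 8−3=5 good items.

21 defective items and 5 good items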